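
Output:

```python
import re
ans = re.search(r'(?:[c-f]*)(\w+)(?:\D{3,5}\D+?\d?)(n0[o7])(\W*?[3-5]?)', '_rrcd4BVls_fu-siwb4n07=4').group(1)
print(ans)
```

_rrcd4BVls_fu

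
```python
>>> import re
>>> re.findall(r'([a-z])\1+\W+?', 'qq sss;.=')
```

A backreference is literal: `\1` must see the identical characters the first group matched.
Matches: at [0:3] match 'qq ', group 1 = 'q'; at [3:7] match 'sss;', group 1 = 's'.
Because there's exactly one group, `findall` drops the full match and keeps group 1 from each hit.

['q', 's']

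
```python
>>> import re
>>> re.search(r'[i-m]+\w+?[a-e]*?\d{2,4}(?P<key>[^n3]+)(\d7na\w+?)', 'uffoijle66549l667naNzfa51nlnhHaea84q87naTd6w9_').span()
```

(4, 20)

The pattern matches one or more of a character in [i-m], then one or more of a word character (lazy); then zero or more of a character in [a-e] (lazy), then 2 to 4 of a digit; then one or more of any character except [n3] (captured as 'key'); then a digit, then the literal '7na', then one or more of a word character (lazy) (captured).
The `?` after the quantifier makes it lazy — it takes as little as possible before letting the rest of the pattern try.
Unlike `match`, `search` isn't anchored — it looks for the pattern anywhere in the string.
The match spans [4:20] → 'ijle66549l667naN'.
Captured: group 1 = '9l6', group 2 = '67naN'.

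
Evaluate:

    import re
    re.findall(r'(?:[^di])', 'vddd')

['v']

No capturing groups, so `findall` returns the 1 full match string.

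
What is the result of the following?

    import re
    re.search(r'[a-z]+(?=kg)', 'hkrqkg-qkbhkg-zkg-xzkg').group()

'hkrq'

The positive lookaround only admits positions where the adjacent text matches; those characters stay outside the span.
`re.search` tries every starting position until one works.
The match spans [0:4] → 'hkrq'.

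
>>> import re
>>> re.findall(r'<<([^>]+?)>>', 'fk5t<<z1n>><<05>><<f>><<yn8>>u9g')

Matches: at [4:11] match '<<z1n>>', group 1 = 'z1n'; at [11:17] match '<<05>>', group 1 = '05'; at [17:22] match '<<f>>', group 1 = 'f'; at [22:29] match '<<yn8>>', group 1 = 'yn8'.
Because there's exactly one group, `findall` drops the full match and keeps group 1 from each hit.

['z1n', '05', 'f', 'yn8']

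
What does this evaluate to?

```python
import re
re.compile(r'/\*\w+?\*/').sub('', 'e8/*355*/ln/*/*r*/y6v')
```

Matches: at [2:9] → '/*355*/'; at [13:18] → '/*r*/'.
Every occurrence is swapped for ''.

'e8ln/*y6v'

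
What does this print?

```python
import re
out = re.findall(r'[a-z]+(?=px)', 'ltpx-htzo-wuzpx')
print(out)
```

The positive lookaround only admits positions where the adjacent text matches; those characters stay outside the span.
Walking the string: at [0:2] → 'lt'; at [10:13] → 'wuz'.
No capturing groups, so `findall` returns the 2 full match strings.

['lt', 'wuz']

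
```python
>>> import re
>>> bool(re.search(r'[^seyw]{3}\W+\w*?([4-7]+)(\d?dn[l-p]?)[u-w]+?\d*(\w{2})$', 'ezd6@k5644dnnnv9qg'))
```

False

Here the pattern never matches, so the call returns None, and `bool(None)` is False.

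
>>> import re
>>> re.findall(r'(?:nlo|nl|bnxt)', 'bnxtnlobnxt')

Alternation tries branches left to right and keeps the first one that lets the overall match succeed at that position.
`findall` yields the raw match text (3 of them) because the pattern has no groups.

['bnxt', 'nlo', 'bnxt']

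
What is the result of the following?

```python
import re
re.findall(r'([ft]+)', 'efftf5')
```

['fftf']

Pattern: one or more of one of [ft] (captured).
One capturing group, so `findall` returns just the captured substring from the one match — 1 in all.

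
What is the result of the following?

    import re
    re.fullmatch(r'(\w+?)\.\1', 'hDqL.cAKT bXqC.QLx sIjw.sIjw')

`re.fullmatch` is like wrapping the pattern in `^…$` (in single-line mode).
Here the pattern can't cover the whole string, so the call returns None.

None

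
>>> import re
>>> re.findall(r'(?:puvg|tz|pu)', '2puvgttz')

Branches in `(...|...)` are attempted left-to-right; the first branch that allows the whole pattern to succeed is taken.
With no groups in the pattern, `findall` gives back each whole match — 2 here.

['puvg', 'tz']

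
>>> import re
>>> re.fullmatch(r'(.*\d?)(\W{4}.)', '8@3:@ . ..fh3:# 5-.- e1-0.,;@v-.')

None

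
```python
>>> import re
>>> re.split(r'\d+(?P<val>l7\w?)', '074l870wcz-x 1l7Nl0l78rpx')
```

Pattern: one or more of a digit; then the literal 'l7', then optionally a word character (captured as 'val').
Matches to split on: at [13:17] → '1l7N'; at [18:22] → '0l78'.
Because the pattern has a capturing group, `split` also inserts each captured text between the pieces.

['074l870wcz-x ', 'l7N', 'l', 'l78', 'rpx']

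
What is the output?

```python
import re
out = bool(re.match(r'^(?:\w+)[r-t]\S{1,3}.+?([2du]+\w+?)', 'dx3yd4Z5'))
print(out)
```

False

Pattern: anchored at the start of the string; then one or more of a word character (non-capturing group); then a character in [r-t], then 1 to 3 of a non-whitespace character; then one or more of any character (lazy); then one or more of one of [2du], then one or more of a word character (lazy) (captured).
`re.match` won't scan ahead — the pattern has to work from the very first character.
Here the pattern fails at index 0, so the call returns None, and `bool(None)` is False.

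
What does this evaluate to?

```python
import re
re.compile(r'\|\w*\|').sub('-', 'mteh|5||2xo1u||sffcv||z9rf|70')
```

'mteh----70'

Every occurrence is swapped for '-'.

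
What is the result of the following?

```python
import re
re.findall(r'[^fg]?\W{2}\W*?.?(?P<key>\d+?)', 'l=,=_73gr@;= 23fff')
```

Pattern: optionally any character except [fg], then exactly 2 of a non-word character; then zero or more of a non-word character (lazy), then optionally any character; then one or more of a digit (lazy) (captured as 'key').
Lazy quantifiers expand one character at a time until the remainder of the pattern can match.
Walking the string: at [0:6] match 'l=,=_7', group 1 = '7'; at [8:14] match 'r@;= 2', group 1 = '2'.
With a single group, `findall` returns only what that group captured — 2 items.

['7', '2']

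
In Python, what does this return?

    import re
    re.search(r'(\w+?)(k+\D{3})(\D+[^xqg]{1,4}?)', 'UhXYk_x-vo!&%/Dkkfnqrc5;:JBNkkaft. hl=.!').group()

'UhXYk_x-vo!&%/Dkkfnqrc5'

This matches one or more of a word character (lazy) (captured); then one or more of a literal 'k', then exactly 3 of a non-digit (captured); then one or more of a non-digit, then 1 to 4 of any character except [xqg] (lazy) (captured).
`search` walks the string left to right and returns the first match it finds.
The match spans [0:23] → 'UhXYk_x-vo!&%/Dkkfnqrc5'.
Captured: group 1 = 'UhXY', group 2 = 'k_x-', group 3 = 'vo!&%/Dkkfnqrc5'.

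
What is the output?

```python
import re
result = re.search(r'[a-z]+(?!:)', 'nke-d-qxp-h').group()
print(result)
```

nke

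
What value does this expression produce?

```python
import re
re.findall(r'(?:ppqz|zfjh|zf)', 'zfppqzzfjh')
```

['zf', 'ppqz', 'zfjh']

Alternation isn't longest-match — the leftmost alternative that fits at this position is chosen.
Since nothing is captured, `findall` lists the 3 matched substrings directly.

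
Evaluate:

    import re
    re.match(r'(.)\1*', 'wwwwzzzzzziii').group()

`\1` is not a pattern — it's the concrete string captured by group 1, re-applied verbatim.
`re.match` only tries the pattern at the start of the string.
The match spans [0:4] → 'wwww'.
Captured: group 1 = 'w'.

'wwww'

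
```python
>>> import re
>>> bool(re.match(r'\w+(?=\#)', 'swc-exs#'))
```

False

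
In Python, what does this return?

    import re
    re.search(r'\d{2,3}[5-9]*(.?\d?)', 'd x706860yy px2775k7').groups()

('0',)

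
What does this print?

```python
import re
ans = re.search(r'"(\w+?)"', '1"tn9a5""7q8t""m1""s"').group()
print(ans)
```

"tn9a5"

`re.search` scans for the first position where the pattern succeeds.
The match spans [1:8] → '"tn9a5"'.
Captured: group 1 = 'tn9a5'.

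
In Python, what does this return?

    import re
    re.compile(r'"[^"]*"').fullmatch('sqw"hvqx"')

`re.fullmatch` requires the pattern to consume the entire string.
Here the pattern can't cover the whole string, so the call returns None.

None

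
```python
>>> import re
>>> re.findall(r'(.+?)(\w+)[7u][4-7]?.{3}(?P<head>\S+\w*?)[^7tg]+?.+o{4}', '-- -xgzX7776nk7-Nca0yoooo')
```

[('-- -', 'xgzX7776nk', 'a')]

This matches one or more of any character (lazy) (captured); then one or more of a word character (captured); then one of [7u], then optionally a character in [4-7], then exactly 3 of any character; then one or more of a non-whitespace character, then zero or more of a word character (lazy) (captured as 'head'); then one or more of any character except [7tg] (lazy), then one or more of any character, then exactly 4 of a literal 'o'.
Scanning left to right: at [0:25] match '-- -xgzX7776nk7-Nca0yoooo', groups = ('-- -', 'xgzX7776nk', 'a').
3 groups means the one result is a tuple of 3 captured strings — 1 here.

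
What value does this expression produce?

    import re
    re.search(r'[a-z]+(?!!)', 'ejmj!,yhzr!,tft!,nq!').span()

(0, 3)

Because the assertion is negative and zero-width, positions next to the forbidden text are skipped.
Unlike `match`, `search` isn't anchored — it looks for the pattern anywhere in the string.
The match spans [0:3] → 'ejm'.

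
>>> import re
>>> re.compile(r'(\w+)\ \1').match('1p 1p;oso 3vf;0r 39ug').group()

'1p 1p'

The backreference `\1` re-matches whatever the first group consumed, character for character.
`match` is anchored at position 0; if the pattern doesn't fit there, it returns None.
The match spans [0:5] → '1p 1p'.
Captured: group 1 = '1p'.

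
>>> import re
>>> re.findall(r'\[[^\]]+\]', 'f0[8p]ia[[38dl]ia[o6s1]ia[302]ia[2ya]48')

['[8p]', '[[38dl]', '[o6s1]', '[302]', '[2ya]']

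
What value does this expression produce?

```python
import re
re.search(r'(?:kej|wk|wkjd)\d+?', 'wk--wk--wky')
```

None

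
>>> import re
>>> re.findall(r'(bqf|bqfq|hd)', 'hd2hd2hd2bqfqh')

['hd', 'hd', 'hd', 'bqf']

Alternation isn't longest-match — the leftmost alternative that fits at this position is chosen.
Scanning left to right: at [0:2] match 'hd', group 1 = 'hd'; at [3:5] match 'hd', group 1 = 'hd'; at [6:8] match 'hd', group 1 = 'hd'; at [9:12] match 'bqf', group 1 = 'bqf'.
Because there's exactly one group, `findall` drops the full match and keeps group 1 from each hit.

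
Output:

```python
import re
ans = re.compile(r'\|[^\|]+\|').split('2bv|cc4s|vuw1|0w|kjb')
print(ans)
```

['2bv', 'vuw1', 'kjb']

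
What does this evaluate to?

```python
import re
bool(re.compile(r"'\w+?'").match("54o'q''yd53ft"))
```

`match` is anchored at position 0; if the pattern doesn't fit there, it returns None.
Here the string doesn't start with a match, so the call returns None, and `bool(None)` is False.

False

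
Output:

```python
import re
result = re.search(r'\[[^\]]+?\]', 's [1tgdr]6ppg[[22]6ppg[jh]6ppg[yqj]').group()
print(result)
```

[1tgdr]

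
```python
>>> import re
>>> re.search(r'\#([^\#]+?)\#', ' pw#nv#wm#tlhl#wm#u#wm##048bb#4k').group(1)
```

'nv'

The match spans [3:7] → '#nv#'.
Captured: group 1 = 'nv'.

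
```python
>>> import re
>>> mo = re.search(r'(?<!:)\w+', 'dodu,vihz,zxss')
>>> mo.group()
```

'dodu'

The negative lookaround is zero-width — it rules out positions where the adjacent text would match, without consuming anything.
`search` walks the string left to right and returns the first match it finds.
The match spans [0:4] → 'dodu'.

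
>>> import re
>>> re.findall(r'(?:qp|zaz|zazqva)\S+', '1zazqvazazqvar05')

['zazqvazazqvar05']

Matches: at [1:16] → 'zazqvazazqvar05'.
Since nothing is captured, `findall` lists the 1 matched substring directly.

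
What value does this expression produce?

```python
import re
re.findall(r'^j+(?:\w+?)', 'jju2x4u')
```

This matches anchored at the start of the string; then one or more of a literal 'j'; then one or more of a word character (lazy) (non-capturing group).
Since nothing is captured, `findall` lists the 1 matched substring directly.

['jju']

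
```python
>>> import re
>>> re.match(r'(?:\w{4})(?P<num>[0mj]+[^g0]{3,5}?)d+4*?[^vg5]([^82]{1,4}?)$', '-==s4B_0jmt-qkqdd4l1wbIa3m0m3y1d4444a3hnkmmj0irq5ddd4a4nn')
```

Pattern: exactly 4 of a word character (non-capturing group); then one or more of one of [0mj], then 3 to 5 of any character except [g0] (lazy) (captured as 'num'); then one or more of the literal 'd', then zero or more of a literal '4' (lazy), then any character except [vg5]; then 1 to 4 of any character except [82] (lazy) (captured); then anchored at the end.
`re.match` won't scan ahead — the pattern has to work from the very first character.
Here the pattern fails at index 0, so the call returns None.

None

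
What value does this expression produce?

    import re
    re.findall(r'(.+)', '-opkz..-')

['-opkz..-']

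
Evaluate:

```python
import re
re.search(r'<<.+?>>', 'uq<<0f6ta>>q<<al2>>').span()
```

(2, 11)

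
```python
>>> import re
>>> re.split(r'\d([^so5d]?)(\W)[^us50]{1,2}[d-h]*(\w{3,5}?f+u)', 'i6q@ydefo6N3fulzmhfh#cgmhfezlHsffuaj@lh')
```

With a capturing group present, the delimiter's captured portion is kept in the result list.

['i', 'q', '@', 'o6N3fu', 'lzmhfh#cgmhfezlHsffuaj@lh']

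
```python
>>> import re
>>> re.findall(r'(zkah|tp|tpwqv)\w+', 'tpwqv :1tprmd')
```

Matches: at [0:5] match 'tpwqv', group 1 = 'tp'; at [8:13] match 'tprmd', group 1 = 'tp'.
With a single group, `findall` returns only what that group captured — 2 items.

['tp', 'tp']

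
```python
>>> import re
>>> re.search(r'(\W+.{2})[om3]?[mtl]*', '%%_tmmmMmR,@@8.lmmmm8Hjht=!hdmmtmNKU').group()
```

'%%_tmmm'

Pattern: one or more of a non-word character, then exactly 2 of any character (captured); then optionally one of [om3]; then zero or more of one of [mtl].
The match spans [0:7] → '%%_tmmm'.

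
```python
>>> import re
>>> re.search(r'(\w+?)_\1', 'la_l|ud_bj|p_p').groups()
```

('p',)

`\1` has to match the exact text group 1 already captured.
`re.search` scans for the first position where the pattern succeeds.
The match spans [11:14] → 'p_p'.
Captured: group 1 = 'p'.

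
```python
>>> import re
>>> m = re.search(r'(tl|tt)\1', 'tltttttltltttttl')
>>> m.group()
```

'tttt'

After group 1 captures some text, `\1` only succeeds where that same text appears again.
Unlike `match`, `search` isn't anchored — it looks for the pattern anywhere in the string.
The match spans [2:6] → 'tttt'.
Captured: group 1 = 'tt'.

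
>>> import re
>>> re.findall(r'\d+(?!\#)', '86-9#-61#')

['86', '6']

Because the assertion is negative and zero-width, positions next to the forbidden text are skipped.
With no groups in the pattern, `findall` gives back each whole match — 2 here.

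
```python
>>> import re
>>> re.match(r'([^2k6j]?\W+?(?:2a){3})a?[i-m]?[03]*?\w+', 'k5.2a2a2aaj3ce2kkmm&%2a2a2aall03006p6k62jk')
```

None

With `match`, the pattern is implicitly anchored at the beginning.
Here position 0 doesn't satisfy it, so the call returns None.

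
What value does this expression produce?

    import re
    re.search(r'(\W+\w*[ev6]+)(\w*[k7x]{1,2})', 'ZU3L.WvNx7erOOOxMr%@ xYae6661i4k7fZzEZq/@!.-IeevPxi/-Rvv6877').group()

'.WvNx7erOOOx'

The pattern matches one or more of a non-word character, then zero or more of a word character, then one or more of one of [ev6] (captured); then zero or more of a word character, then 1 to 2 of one of [k7x] (captured).
The match spans [4:16] → '.WvNx7erOOOx'.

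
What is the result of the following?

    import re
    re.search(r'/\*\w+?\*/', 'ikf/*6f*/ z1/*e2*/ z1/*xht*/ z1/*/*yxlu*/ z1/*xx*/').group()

'/*6f*/'

`re.search` tries every starting position until one works.
The match spans [3:9] → '/*6f*/'.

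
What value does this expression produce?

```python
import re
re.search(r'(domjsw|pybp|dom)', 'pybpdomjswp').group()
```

'pybp'

Unlike `match`, `search` isn't anchored — it looks for the pattern anywhere in the string.
The match spans [0:4] → 'pybp'.
Captured: group 1 = 'pybp'.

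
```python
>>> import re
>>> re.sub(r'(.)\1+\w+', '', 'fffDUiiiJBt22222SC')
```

''

`\1` is not a pattern — it's the concrete string captured by group 1, re-applied verbatim.
Each match is replaced by ''.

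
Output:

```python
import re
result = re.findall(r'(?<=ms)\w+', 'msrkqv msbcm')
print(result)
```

['rkqv', 'bcm']

Lookahead/lookbehind check context without consuming it, so the matched span excludes the asserted characters.
Scanning left to right: at [2:6] → 'rkqv'; at [9:12] → 'bcm'.
With no groups in the pattern, `findall` gives back each whole match — 2 here.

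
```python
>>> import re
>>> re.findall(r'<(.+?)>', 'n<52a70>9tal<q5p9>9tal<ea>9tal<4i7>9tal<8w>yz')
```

['52a70', 'q5p9', 'ea', '4i7', '8w']

Because the quantifier is non-greedy, it stops expanding at the earliest point where the rest of the pattern can succeed.
Walking the string: at [1:8] match '<52a70>', group 1 = '52a70'; at [12:18] match '<q5p9>', group 1 = 'q5p9'; at [22:26] match '<ea>', group 1 = 'ea'; at [30:35] match '<4i7>', group 1 = '4i7'; at [39:43] match '<8w>', group 1 = '8w'.
`findall` collects group 1 from each match (5 total).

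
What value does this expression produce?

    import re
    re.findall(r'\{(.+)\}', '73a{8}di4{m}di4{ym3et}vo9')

['8}di4{m}di4{ym3et']

Matches: at [3:22] match '{8}di4{m}di4{ym3et}', group 1 = '8}di4{m}di4{ym3et'.
Because there's exactly one group, `findall` drops the full match and keeps group 1 from the one hit.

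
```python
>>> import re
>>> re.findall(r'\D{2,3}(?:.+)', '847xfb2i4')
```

['xfb2i4']

Pattern: 2 to 3 of a non-digit; then one or more of any character (non-capturing group).
Matches: at [3:9] → 'xfb2i4'.
With no groups in the pattern, `findall` gives back each whole match — 1 here.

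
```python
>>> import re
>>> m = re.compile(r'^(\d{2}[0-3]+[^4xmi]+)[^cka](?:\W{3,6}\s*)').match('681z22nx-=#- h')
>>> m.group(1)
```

This matches anchored at the start of the string; then exactly 2 of a digit, then one or more of a character in [0-3], then one or more of any character except [4xmi] (captured); then any character except [cka]; then 3 to 6 of a non-word character, then zero or more of whitespace (non-capturing group).
`re.match` only tries the pattern at the start of the string.
The match spans [0:13] → '681z22nx-=#- '.
Captured: group 1 = '681z22n'.

'681z22n'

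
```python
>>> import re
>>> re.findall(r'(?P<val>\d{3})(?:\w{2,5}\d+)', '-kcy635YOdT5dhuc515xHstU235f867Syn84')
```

['635', '515', '867']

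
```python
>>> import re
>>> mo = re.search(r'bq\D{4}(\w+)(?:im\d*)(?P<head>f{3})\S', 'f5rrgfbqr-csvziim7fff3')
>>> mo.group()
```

The match spans [6:22] → 'bqr-csvziim7fff3'.

'bqr-csvziim7fff3'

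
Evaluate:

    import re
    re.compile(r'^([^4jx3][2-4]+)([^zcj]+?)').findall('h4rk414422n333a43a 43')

[('h4', 'r')]

With the lazy modifier that quantifier settles for the fewest repetitions that let the rest of the pattern succeed (the atoms after it are unaffected and can still be greedy).
Multiple groups make `findall` return tuples — one 2-tuple for the one match.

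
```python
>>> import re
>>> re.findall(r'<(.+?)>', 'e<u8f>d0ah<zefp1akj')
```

['u8f']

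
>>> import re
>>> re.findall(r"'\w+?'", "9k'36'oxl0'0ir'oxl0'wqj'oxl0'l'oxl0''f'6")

["'36'", "'0ir'", "'wqj'", "'l'", "'f'"]

No capturing groups, so `findall` returns the 5 full match strings.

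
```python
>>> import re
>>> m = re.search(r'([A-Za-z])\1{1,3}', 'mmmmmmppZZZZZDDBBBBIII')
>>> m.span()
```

(0, 4)

After group 1 captures some text, `\1` only succeeds where that same text appears again.
The match spans [0:4] → 'mmmm'.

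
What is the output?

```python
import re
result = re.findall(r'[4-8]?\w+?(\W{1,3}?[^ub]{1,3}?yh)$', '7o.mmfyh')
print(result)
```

The pattern matches optionally a character in [4-8], then one or more of a word character (lazy); then 1 to 3 of a non-word character (lazy), then 1 to 3 of any character except [ub] (lazy), then the literal 'yh' (captured); then anchored at the end.
Matches: at [0:8] match '7o.mmfyh', group 1 = '.mmfyh'.
`findall` collects group 1 from the one match (1 total).

['.mmfyh']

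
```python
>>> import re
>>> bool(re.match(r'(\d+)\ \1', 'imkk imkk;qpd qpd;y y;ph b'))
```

A backreference is literal: `\1` must see the identical characters the first group matched.
`re.match` only tries the pattern at the start of the string.
Here the string doesn't start with a match, so the call returns None, and `bool(None)` is False.

False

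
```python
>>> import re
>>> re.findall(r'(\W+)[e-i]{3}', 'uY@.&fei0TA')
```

This matches one or more of a non-word character (captured); then exactly 3 of a character in [e-i].
One capturing group, so `findall` returns just the captured substring from the one match — 1 in all.

['@.&']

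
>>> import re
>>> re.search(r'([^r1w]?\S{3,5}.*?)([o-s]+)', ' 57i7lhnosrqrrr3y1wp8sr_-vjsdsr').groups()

The match spans [0:15] → ' 57i7lhnosrqrrr'.
Captured: group 1 = ' 57i7lhn', group 2 = 'osrqrrr'.

(' 57i7lhn', 'osrqrrr')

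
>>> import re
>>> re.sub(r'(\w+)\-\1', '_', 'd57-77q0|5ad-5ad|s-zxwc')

'd5_7q0|_|s-zxwc'

The backreference `\1` re-matches whatever the first group consumed, character for character.
Each match is replaced by '_'.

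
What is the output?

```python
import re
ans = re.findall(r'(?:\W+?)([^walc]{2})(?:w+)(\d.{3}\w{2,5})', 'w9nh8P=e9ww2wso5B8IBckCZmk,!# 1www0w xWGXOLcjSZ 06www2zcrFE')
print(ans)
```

[('e9', '2wso5B8IB'), (' 1', '0w xWGXOL'), ('06', '2zcrFE')]

The pattern matches one or more of a non-word character (lazy) (non-capturing group); then exactly 2 of any character except [walc] (captured); then one or more of a literal 'w' (non-capturing group); then a digit, then exactly 3 of any character, then 2 to 5 of a word character (captured).
With 2 capturing groups, `findall` returns a 2-tuple per match.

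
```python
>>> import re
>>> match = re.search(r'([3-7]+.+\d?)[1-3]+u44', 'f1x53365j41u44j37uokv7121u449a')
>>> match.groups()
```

This matches one or more of a character in [3-7], then one or more of any character, then optionally a digit (captured); then one or more of a character in [1-3], then the literal 'u44'.
Unlike `match`, `search` isn't anchored — it looks for the pattern anywhere in the string.
The match spans [3:28] → '53365j41u44j37uokv7121u44'.
Captured: group 1 = '53365j41u44j37uokv712'.

('53365j41u44j37uokv712',)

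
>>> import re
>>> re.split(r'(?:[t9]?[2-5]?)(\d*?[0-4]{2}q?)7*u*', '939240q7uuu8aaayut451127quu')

This matches optionally one of [t9], then optionally a character in [2-5] (non-capturing group); then zero or more of a digit (lazy), then exactly 2 of a character in [0-4], then optionally the literal 'q' (captured); then zero or more of a literal '7', then zero or more of the literal 'u'.
A `+?`/`*?`/`{m,n}?` starts at its minimum and grows only as far as needed for what follows to match.
Matches to split on: at [0:5] → '93924'; at [17:22] → 't4511'.
`re.split` interleaves the captured-group text with the surrounding fragments.

['', '924', '0q7uuu8aaayu', '511', '27quu']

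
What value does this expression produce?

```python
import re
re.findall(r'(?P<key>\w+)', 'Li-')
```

One capturing group, so `findall` returns just the captured substring from the one match — 1 in all.

['Li']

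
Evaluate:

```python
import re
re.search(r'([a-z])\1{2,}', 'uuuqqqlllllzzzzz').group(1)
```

The match spans [0:3] → 'uuu'.
Captured: group 1 = 'u'.

'u'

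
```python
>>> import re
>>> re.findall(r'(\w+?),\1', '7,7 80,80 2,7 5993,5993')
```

['7', '80', '5993']

`\1` has to match the exact text group 1 already captured.
`findall` collects group 1 from each match (3 total).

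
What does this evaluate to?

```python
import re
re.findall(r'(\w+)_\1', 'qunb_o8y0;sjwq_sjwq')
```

['sjwq']

A backreference is literal: `\1` must see the identical characters the first group matched.
One capturing group, so `findall` returns just the captured substring from the one match — 1 in all.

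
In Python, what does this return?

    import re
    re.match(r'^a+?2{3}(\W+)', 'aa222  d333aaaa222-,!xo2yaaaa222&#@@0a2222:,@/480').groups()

('  ',)

The pattern matches anchored at the start of the string; then one or more of a literal 'a' (lazy), then exactly 3 of a literal '2'; then one or more of a non-word character (captured).
`match` is anchored at position 0; if the pattern doesn't fit there, it returns None.
The match spans [0:7] → 'aa222  '.
Captured: group 1 = '  '.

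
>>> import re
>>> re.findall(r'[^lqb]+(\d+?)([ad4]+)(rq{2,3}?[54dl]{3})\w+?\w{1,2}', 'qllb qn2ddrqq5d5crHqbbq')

[('2', 'dd', 'rqq5d5')]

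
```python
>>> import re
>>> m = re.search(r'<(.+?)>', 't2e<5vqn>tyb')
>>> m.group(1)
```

The match spans [3:9] → '<5vqn>'.
Captured: group 1 = '5vqn'.

'5vqn'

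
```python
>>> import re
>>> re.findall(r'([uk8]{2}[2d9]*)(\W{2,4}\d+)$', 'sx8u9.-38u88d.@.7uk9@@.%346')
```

`findall` packs the 2 group values into a tuple for every match.

[('uk9', '@@.%346')]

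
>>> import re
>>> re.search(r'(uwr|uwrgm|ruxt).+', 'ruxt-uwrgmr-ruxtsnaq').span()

`search` walks the string left to right and returns the first match it finds.
The match spans [0:20] → 'ruxt-uwrgmr-ruxtsnaq'.
Captured: group 1 = 'ruxt'.

(0, 20)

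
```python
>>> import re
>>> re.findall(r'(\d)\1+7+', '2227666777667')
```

['2', '6', '6']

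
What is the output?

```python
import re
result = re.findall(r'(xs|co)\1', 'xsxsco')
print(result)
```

['xs']

The backreference `\1` re-matches whatever the first group consumed, character for character.
Matches: at [0:4] match 'xsxs', group 1 = 'xs'.
One capturing group, so `findall` returns just the captured substring from the one match — 1 in all.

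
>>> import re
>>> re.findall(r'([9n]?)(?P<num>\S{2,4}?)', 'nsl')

[('n', 'sl')]

This matches optionally one of [9n] (captured); then 2 to 4 of a non-whitespace character (lazy) (captured as 'num').
Matches: at [0:3] match 'nsl', groups = ('n', 'sl').
2 groups means the one result is a tuple of 2 captured strings — 1 here.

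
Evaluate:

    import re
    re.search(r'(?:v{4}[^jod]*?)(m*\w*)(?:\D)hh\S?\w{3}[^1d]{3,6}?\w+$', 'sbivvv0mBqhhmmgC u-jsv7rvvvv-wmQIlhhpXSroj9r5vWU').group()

Pattern: exactly 4 of a literal 'v', then zero or more of any character except [jod] (lazy) (non-capturing group); then zero or more of a literal 'm', then zero or more of a word character (captured); then a non-digit (non-capturing group); then the literal 'hh', then optionally a non-whitespace character, then exactly 3 of a word character; then 3 to 6 of any character except [1d] (lazy), then one or more of a word character; then anchored at the end.
Unlike `match`, `search` isn't anchored — it looks for the pattern anywhere in the string.
The match spans [24:48] → 'vvvv-wmQIlhhpXSroj9r5vWU'.
Captured: group 1 = 'wmQI'.

'vvvv-wmQIlhhpXSroj9r5vWU'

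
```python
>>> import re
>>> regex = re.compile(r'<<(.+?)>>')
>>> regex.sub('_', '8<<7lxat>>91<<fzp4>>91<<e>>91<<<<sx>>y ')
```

`sub` substitutes '_' at each match site.

'8_91_91_91_y '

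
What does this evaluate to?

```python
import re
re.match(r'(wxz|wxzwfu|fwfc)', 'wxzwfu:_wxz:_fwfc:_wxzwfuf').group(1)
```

'wxz'

`|` is ordered: at each position the engine commits to the first alternative that works.
`match` is anchored at position 0; if the pattern doesn't fit there, it returns None.
The match spans [0:3] → 'wxz'.
Captured: group 1 = 'wxz'.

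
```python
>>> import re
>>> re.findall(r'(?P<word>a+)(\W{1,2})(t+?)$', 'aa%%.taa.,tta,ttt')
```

[('a', ',', 'ttt')]

The pattern matches one or more of a literal 'a' (captured as 'word'); then 1 to 2 of a non-word character (captured); then one or more of a literal 't' (lazy) (captured); then anchored at the end.
Walking the string: at [12:17] match 'a,ttt', groups = ('a', ',', 'ttt').
With 3 capturing groups, `findall` returns a 3-tuple per match.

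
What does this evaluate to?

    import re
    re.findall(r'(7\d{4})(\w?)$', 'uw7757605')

This matches the literal '7', then exactly 4 of a digit (captured); then optionally a word character (captured); then anchored at the end.
With 2 capturing groups, `findall` returns a 2-tuple per match.

[('75760', '5')]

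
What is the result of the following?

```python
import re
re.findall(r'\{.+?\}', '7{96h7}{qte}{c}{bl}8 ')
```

Because the quantifier is non-greedy, it stops expanding at the earliest point where the rest of the pattern can succeed.
Walking the string: at [1:7] → '{96h7}'; at [7:12] → '{qte}'; at [12:15] → '{c}'; at [15:19] → '{bl}'.
Since nothing is captured, `findall` lists the 4 matched substrings directly.

['{96h7}', '{qte}', '{c}', '{bl}']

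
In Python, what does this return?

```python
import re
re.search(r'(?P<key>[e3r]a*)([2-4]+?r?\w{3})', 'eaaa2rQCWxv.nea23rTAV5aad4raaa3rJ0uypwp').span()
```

Pattern: one of [e3r], then zero or more of the literal 'a' (captured as 'key'); then one or more of a character in [2-4] (lazy), then optionally the literal 'r', then exactly 3 of a word character (captured).
The match spans [0:9] → 'eaaa2rQCW'.

(0, 9)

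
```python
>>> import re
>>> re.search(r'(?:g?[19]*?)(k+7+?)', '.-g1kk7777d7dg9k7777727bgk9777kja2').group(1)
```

'kk7'

This matches optionally the literal 'g', then zero or more of one of [19] (lazy) (non-capturing group); then one or more of the literal 'k', then one or more of a literal '7' (lazy) (captured).
`search` walks the string left to right and returns the first match it finds.
The match spans [2:7] → 'g1kk7'.
Captured: group 1 = 'kk7'.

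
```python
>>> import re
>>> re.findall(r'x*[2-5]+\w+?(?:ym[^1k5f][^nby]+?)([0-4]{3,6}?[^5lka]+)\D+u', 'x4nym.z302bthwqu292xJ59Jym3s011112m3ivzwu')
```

['302bthw', '011112m3ivz']

Pattern: zero or more of a literal 'x', then one or more of a character in [2-5], then one or more of a word character (lazy); then the literal 'ym', then any character except [1k5f], then one or more of any character except [nby] (lazy) (non-capturing group); then 3 to 6 of a character in [0-4] (lazy), then one or more of any character except [5lka] (captured); then one or more of a non-digit, then the literal 'u'.
With the lazy modifier that quantifier settles for the fewest repetitions that let the rest of the pattern succeed (the atoms after it are unaffected and can still be greedy).
Matches: at [0:16] match 'x4nym.z302bthwqu', group 1 = '302bthw'; at [16:41] match '292xJ59Jym3s011112m3ivzwu', group 1 = '011112m3ivz'.
With a single group, `findall` returns only what that group captured — 2 items.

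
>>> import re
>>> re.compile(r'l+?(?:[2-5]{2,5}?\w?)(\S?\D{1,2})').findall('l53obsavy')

['bsa']

Pattern: one or more of a literal 'l' (lazy); then 2 to 5 of a character in [2-5] (lazy), then optionally a word character (non-capturing group); then optionally a non-whitespace character, then 1 to 2 of a non-digit (captured).
Scanning left to right: at [0:7] match 'l53obsa', group 1 = 'bsa'.
With a single group, `findall` returns only what that group captured — 1 item.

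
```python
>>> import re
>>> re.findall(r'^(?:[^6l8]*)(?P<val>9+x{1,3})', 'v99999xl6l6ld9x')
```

['9x']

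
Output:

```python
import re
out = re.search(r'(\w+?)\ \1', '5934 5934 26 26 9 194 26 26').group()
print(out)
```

A backreference is literal: `\1` must see the identical characters the first group matched.
The match spans [0:9] → '5934 5934'.

5934 5934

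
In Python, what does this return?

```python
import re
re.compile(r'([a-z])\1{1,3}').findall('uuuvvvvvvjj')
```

['u', 'v', 'v', 'j']

`\1` has to match the exact text group 1 already captured.
Walking the string: at [0:3] match 'uuu', group 1 = 'u'; at [3:7] match 'vvvv', group 1 = 'v'; at [7:9] match 'vv', group 1 = 'v'; at [9:11] match 'jj', group 1 = 'j'.
Because there's exactly one group, `findall` drops the full match and keeps group 1 from each hit.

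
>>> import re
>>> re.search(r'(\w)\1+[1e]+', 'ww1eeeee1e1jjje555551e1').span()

(0, 11)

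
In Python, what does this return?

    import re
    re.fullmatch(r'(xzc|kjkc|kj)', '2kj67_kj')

`re.fullmatch` requires the pattern to consume the entire string.
Here the string isn't matched end-to-end, so the call returns None.

None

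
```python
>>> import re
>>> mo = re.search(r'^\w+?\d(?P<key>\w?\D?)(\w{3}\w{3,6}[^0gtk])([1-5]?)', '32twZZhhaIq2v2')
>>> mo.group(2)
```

'ZZhhaIq2v2'

Pattern: anchored at the start of the string; then one or more of a word character (lazy), then a digit; then optionally a word character, then optionally a non-digit (captured as 'key'); then exactly 3 of a word character, then 3 to 6 of a word character, then any character except [0gtk] (captured); then optionally a character in [1-5] (captured).
Unlike `match`, `search` isn't anchored — it looks for the pattern anywhere in the string.
The match spans [0:14] → '32twZZhhaIq2v2'.
Captured: group 1 = 'tw', group 2 = 'ZZhhaIq2v2', group 3 = ''.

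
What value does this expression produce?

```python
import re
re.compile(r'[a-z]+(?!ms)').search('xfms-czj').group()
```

'xfms'

A negative assertion filters positions out without eating any characters.
Unlike `match`, `search` isn't anchored — it looks for the pattern anywhere in the string.
The match spans [0:4] → 'xfms'.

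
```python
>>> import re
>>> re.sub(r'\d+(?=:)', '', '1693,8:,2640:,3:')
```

'1693,:,:,:'

The lookaround is zero-width — it requires the adjacent text to match without consuming it, so the asserted text isn't part of the match.
`sub` substitutes '' at each match site.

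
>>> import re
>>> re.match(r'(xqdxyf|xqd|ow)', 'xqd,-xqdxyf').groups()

('xqd',)

The match spans [0:3] → 'xqd'.
Captured: group 1 = 'xqd'.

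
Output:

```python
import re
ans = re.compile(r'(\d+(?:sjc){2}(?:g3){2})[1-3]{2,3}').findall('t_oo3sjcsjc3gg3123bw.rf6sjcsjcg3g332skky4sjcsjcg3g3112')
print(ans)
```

['6sjcsjcg3g3', '4sjcsjcg3g3']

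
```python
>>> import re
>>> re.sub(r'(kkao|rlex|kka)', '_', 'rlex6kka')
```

Matches: at [0:4] → 'rlex'; at [5:8] → 'kka'.
Each match is replaced by '_'.

'_6_'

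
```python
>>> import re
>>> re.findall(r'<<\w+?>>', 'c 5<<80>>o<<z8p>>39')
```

['<<80>>', '<<z8p>>']

Walking the string: at [3:9] → '<<80>>'; at [10:17] → '<<z8p>>'.
With no groups in the pattern, `findall` gives back each whole match — 2 here.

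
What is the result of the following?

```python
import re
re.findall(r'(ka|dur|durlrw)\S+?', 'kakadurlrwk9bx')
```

['ka', 'dur']

Alternation tries branches left to right and keeps the first one that lets the overall match succeed at that position.
Scanning left to right: at [0:3] match 'kak', group 1 = 'ka'; at [4:8] match 'durl', group 1 = 'dur'.
One capturing group, so `findall` returns just the captured substring from each match — 2 in all.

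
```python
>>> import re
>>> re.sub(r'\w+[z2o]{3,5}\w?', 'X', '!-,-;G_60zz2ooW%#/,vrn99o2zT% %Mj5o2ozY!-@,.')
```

Pattern: one or more of a word character; then 3 to 5 of one of [z2o], then optionally a word character.
Matches: at [5:15] → 'G_60zz2ooW'; at [19:28] → 'vrn99o2zT'; at [31:39] → 'Mj5o2ozY'.
`sub` substitutes 'X' at each match site.

'!-,-;X%#/,X% %X!-@,.'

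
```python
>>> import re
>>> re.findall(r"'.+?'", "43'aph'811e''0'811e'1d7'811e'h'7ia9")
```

["'aph'", "''0'", "'1d7'", "'h'"]

With the lazy modifier that quantifier settles for the fewest repetitions that let the rest of the pattern succeed (the atoms after it are unaffected and can still be greedy).
Matches: at [2:7] → "'aph'"; at [11:15] → "''0'"; at [19:24] → "'1d7'"; at [28:31] → "'h'".
With no groups in the pattern, `findall` gives back each whole match — 4 here.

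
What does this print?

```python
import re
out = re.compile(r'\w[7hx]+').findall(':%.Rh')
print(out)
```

['Rh']

`findall` yields the raw match text (1 of them) because the pattern has no groups.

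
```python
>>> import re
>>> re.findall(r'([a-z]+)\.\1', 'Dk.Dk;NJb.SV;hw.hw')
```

`\1` is not a pattern — it's the concrete string captured by group 1, re-applied verbatim.
Matches: at [13:18] match 'hw.hw', group 1 = 'hw'.
With a single group, `findall` returns only what that group captured — 1 item.

['hw']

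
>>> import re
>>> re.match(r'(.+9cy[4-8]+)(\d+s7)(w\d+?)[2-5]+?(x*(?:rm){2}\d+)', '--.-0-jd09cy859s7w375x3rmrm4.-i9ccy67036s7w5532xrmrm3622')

None

The pattern matches one or more of any character, then the literal '9cy', then one or more of a character in [4-8] (captured); then one or more of a digit, then the literal 's7' (captured); then a literal 'w', then one or more of a digit (lazy) (captured); then one or more of a character in [2-5] (lazy); then zero or more of a literal 'x', then the literal 'rm' repeated 2 times, then one or more of a digit (captured).
`re.match` won't scan ahead — the pattern has to work from the very first character.
Here position 0 doesn't satisfy it, so the call returns None.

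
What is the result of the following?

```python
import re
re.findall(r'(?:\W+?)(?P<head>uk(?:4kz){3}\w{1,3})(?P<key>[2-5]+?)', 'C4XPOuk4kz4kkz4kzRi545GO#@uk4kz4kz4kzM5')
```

[('uk4kz4kz4kzM', '5')]

Pattern: one or more of a non-word character (lazy) (non-capturing group); then the literal 'uk', then the literal '4kz' repeated 3 times, then 1 to 3 of a word character (captured as 'head'); then one or more of a character in [2-5] (lazy) (captured as 'key').
Matches: at [24:39] match '#@uk4kz4kz4kzM5', groups = ('uk4kz4kz4kzM', '5').
2 groups means the one result is a tuple of 2 captured strings — 1 here.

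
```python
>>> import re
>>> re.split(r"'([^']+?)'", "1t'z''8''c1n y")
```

['1t', 'z', '', '8', "'c1n y"]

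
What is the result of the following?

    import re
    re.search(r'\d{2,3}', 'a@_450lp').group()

'450'

This matches 2 to 3 of a digit.
The match spans [3:6] → '450'.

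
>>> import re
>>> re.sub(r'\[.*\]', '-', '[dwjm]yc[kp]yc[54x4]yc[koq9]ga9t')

Matches: at [0:28] → '[dwjm]yc[kp]yc[54x4]yc[koq9]'.
Every occurrence is swapped for '-'.

'-ga9t'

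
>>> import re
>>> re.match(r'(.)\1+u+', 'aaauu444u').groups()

A backreference is literal: `\1` must see the identical characters the first group matched.
`re.match` only tries the pattern at the start of the string.
The match spans [0:5] → 'aaauu'.
Captured: group 1 = 'a'.

('a',)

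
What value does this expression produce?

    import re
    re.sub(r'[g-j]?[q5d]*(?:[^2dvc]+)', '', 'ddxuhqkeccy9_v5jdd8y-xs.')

'ccv'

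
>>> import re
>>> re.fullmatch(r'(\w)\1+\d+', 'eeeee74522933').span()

(0, 13)

After group 1 captures some text, `\1` only succeeds where that same text appears again.
For `fullmatch`, every character of the input must be accounted for by the pattern.
The match spans [0:13] → 'eeeee74522933'.
Captured: group 1 = 'e'.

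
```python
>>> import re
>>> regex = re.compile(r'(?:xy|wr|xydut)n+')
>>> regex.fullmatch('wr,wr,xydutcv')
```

`re.fullmatch` requires the pattern to consume the entire string.
Here the string isn't matched end-to-end, so the call returns None.

None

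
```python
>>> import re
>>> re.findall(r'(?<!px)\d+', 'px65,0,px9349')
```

Because the assertion is negative and zero-width, positions next to the forbidden text are skipped.
With no groups in the pattern, `findall` gives back each whole match — 3 here.

['5', '0', '349']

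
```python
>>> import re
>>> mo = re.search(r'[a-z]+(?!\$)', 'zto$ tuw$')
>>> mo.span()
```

(0, 2)

A negative assertion filters positions out without eating any characters.
`search` walks the string left to right and returns the first match it finds.
The match spans [0:2] → 'zt'.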